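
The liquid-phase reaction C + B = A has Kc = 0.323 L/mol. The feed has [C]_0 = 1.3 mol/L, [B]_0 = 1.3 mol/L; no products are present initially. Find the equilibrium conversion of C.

X = 0.242

Let X = conversion of C; extent ξ = 1.3·X mol/L.
Concentrations: [C] = 1.3 − 1.3X; [B] = 1.3 − 1.3X; [A] = 1.3X.
Kc = [A] / ([C] [B]).
Solving Kc = 0.323 for X ∈ (0,1): X = 0.242.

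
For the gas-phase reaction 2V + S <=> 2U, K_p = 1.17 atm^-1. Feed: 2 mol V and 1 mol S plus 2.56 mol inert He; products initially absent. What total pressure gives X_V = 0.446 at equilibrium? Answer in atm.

Let X = conversion of V (basis 2 mol V); extent of reaction ξ = X.
At extent ξ: n_V = 2 − 2X; n_S = 1 − X; n_U = 2X; n_I = 2.56 (inert).
n_T = Σnᵢ = 5.56 − X.
K_p = p_U^2 / (p_V^2 p_S) with p_i = (n_i/n_T)·P.
At X = 0.446: the mole-fraction product g(X) = Π y_i^ν_i = 5.983. Since K_p = g(X)·P^{-1}, P = (g/K_p)^(1/1) = (5.983/1.17)^(1/1) = 5.11 atm.

P = 5.11 atm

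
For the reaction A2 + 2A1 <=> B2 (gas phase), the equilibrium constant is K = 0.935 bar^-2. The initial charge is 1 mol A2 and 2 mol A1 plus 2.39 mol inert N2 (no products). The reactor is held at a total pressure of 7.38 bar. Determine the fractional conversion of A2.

Take 1 mol A2 as basis and let X be its fractional conversion, so ξ = X.
Species balance: n_A2 = 1 − X; n_A1 = 2 − 2X; n_B2 = X; n_I = 2.39 (inert).
n_T = Σnᵢ = 5.39 − 2X.
y_i = n_i/n_T, p_i = y_i·P. K = p_B2 / (p_A2 p_A1^2).
Substituting and setting equal to 0.935 bar^-2 gives a polynomial in X; the root in (0,1) is X = 0.625.

X = 0.625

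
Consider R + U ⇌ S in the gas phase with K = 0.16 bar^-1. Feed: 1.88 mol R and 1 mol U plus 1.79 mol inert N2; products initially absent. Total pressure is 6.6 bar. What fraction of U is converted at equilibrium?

X = 0.278

Basis: 1 mol U initially; let X = conversion of U. Extent ξ = X.
At extent ξ: n_R = 1.88 − X; n_U = 1 − X; n_S = X; n_I = 1.79 (inert).
Total moles n_T = 4.67 − X.
Mole fractions y_i = n_i/n_T; K = p_S / (p_R p_U) with p_i = y_i·P.
This yields a degree-2 equation in X; solving on (0,1), X = 0.278.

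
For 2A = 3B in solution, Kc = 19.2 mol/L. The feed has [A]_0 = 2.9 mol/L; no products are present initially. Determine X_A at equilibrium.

X = 0.637

Let X = conversion of A; extent ξ = 2.9X/2 mol/L.
Concentrations: [A] = 2.9 − 2.9X; [B] = 4.35X.
Kc = [B]^3 / ([A]^2).
Setting equal to 19.2 and solving for X on (0,1) gives X = 0.637.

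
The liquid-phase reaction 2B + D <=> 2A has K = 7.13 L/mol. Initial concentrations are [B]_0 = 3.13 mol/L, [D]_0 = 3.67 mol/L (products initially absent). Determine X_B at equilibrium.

X = 0.806

Let X = conversion of B; extent ξ = 3.13X/2 mol/L.
Concentrations: [B] = 3.13 − 3.13X; [D] = 3.67 − 1.56X; [A] = 3.13X.
K = [A]^2 / ([B]^2 [D]).
Setting equal to 7.13 and solving for X on (0,1) gives X = 0.806.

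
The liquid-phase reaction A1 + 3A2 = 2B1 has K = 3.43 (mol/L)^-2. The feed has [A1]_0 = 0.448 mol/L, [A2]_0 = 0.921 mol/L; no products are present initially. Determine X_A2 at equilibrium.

X = 0.504

Let X = conversion of A2; extent ξ = 0.921X/3 mol/L.
Concentrations: [A1] = 0.448 − 0.307X; [A2] = 0.921 − 0.921X; [B1] = 0.614X.
K = [B1]^2 / ([A1] [A2]^3).
Equating to 3.43 (mol/L)^-2: the physical root is X = 0.504.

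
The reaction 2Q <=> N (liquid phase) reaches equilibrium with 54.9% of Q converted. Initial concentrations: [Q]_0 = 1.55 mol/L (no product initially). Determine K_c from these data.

K_c = 0.871 L/mol

Let X = conversion of Q.
Concentrations: [Q] = 1.55 − 1.55X; [N] = 0.775X.
At X = 0.549: [Q] = 0.699, [N] = 0.425.
K_c = [N] / ([Q]^2) = 0.871 L/mol.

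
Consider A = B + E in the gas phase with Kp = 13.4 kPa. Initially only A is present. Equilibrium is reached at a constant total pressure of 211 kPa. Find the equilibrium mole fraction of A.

y_A = 0.607

Basis: 1 mol A initially; let X = conversion of A. Extent ξ = X.
Moles: n_A = 1 − X; n_B = X; n_E = X.
n_T = Σnᵢ = 1 + X.
Mole fractions y_i = n_i/n_T; Kp = p_B p_E / (p_A) with p_i = y_i·P.
Equating to 13.4 kPa and solving on 0 < X < 1: X = 0.244.
Then n_A = 0.756, n_T = 1.24, so y_A = 0.607.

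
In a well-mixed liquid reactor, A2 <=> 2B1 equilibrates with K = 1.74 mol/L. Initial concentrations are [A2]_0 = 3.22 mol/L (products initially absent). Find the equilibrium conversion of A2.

Let X = conversion of A2; extent ξ = 3.22·X mol/L.
Concentrations: [A2] = 3.22 − 3.22X; [B1] = 6.44X.
K = [B1]^2 / ([A2]).
Setting equal to 1.74 and solving for X on (0,1) gives X = 0.306.

X = 0.306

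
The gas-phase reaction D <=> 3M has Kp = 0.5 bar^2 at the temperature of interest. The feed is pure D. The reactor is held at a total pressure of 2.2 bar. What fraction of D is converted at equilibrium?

Let X = conversion of D (basis 1 mol D); extent of reaction ξ = X.
Mole table: n_D = 1 − X; n_M = 3X.
Summing: n_T = 1 + 2X.
y_i = n_i/n_T, p_i = y_i·P. Kp = p_M^3 / (p_D).
Equating to 0.5 bar^2 and solving on 0 < X < 1: X = 0.180.

X = 0.180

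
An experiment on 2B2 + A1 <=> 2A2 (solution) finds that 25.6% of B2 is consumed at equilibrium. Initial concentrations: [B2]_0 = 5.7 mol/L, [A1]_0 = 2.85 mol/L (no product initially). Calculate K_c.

Let X = conversion of B2.
Concentrations: [B2] = 5.7 − 5.7X; [A1] = 2.85 − 2.85X; [A2] = 5.7X.
At X = 0.256: [B2] = 4.24, [A1] = 2.12, [A2] = 1.46.
K_c = [A2]^2 / ([B2]^2 [A1]) = 0.0558 L/mol.

K_c = 0.0558 L/mol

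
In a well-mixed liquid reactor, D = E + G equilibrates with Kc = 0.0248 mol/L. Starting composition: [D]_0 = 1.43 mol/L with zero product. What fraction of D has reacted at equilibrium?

Let X = conversion of D; extent ξ = 1.43·X mol/L.
Concentrations: [D] = 1.43 − 1.43X; [E] = 1.43X; [G] = 1.43X.
Kc = [E] [G] / ([D]).
Solving Kc = 0.0248 for X ∈ (0,1): X = 0.123.

X = 0.123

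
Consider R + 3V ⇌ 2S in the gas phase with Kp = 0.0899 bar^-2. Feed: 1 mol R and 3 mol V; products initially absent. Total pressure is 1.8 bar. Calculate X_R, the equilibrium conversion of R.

X = 0.233

Let X = conversion of R (basis 1 mol R); extent of reaction ξ = X.
Mole table: n_R = 1 − X; n_V = 3 − 3X; n_S = 2X.
Summing: n_T = 4 − 2X.
Mole fractions y_i = n_i/n_T; Kp = p_S^2 / (p_R p_V^3) with p_i = y_i·P.
Equating to 0.0899 bar^-2 and solving on 0 < X < 1: X = 0.233.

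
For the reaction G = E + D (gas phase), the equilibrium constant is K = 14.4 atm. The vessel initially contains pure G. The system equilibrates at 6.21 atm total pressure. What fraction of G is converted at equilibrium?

Let X = conversion of G (basis 1 mol G); extent of reaction ξ = X.
Moles: n_G = 1 − X; n_E = X; n_D = X.
Total moles n_T = 1 + X.
With p_i = (n_i/n_T)P, K = p_E p_D / (p_G).
This yields a degree-2 equation in X; solving on (0,1), X = 0.836.

X = 0.836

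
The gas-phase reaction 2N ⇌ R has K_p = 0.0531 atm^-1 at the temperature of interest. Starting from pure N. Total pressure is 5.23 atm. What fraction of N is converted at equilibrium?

Basis: 1 mol N initially; let X = conversion of N. Extent ξ = 0.5X.
Mole table: n_N = 1 − X; n_R = 0.5X.
Summing: n_T = 1 − 0.5X.
y_i = n_i/n_T, p_i = y_i·P. K_p = p_R / (p_N^2).
This yields a degree-2 equation in X; solving on (0,1), X = 0.312.

X = 0.312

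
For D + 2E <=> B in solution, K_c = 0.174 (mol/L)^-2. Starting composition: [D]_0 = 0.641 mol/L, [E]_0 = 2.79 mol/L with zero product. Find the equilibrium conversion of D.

Let X = conversion of D; extent ξ = 0.641·X mol/L.
Concentrations: [D] = 0.641 − 0.641X; [E] = 2.79 − 1.28X; [B] = 0.641X.
K_c = [B] / ([D] [E]^2).
Equating to 0.174 (mol/L)^-2: the physical root is X = 0.458.

X = 0.458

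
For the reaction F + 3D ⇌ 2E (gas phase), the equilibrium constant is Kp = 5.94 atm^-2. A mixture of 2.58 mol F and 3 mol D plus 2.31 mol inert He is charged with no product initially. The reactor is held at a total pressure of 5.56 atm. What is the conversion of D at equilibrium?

X = 0.778

Take 3 mol D as basis and let X be its fractional conversion, so ξ = X.
Species balance: n_F = 2.58 − X; n_D = 3 − 3X; n_E = 2X; n_I = 2.31 (inert).
Total moles n_T = 7.89 − 2X.
With p_i = (n_i/n_T)P, Kp = p_E^2 / (p_F p_D^3).
Setting this equal to 5.94 atm^-2 and taking the physical root (0 < X < 1) gives X = 0.778.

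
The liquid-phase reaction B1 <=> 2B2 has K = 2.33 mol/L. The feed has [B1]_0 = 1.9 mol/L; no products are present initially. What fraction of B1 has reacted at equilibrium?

Let X = conversion of B1; extent ξ = 1.9·X mol/L.
Concentrations: [B1] = 1.9 − 1.9X; [B2] = 3.8X.
K = [B2]^2 / ([B1]).
Setting equal to 2.33 and solving for X on (0,1) gives X = 0.421.

X = 0.421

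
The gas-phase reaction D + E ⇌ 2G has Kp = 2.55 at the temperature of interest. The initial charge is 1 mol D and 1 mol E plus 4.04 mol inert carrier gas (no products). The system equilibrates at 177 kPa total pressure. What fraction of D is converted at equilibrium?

X = 0.444

Basis: 1 mol D initially; let X = conversion of D. Extent ξ = X.
Moles: n_D = 1 − X; n_E = 1 − X; n_G = 2X; n_I = 4.04 (inert).
Total moles n_T = 6.04 (Δν = 0, constant).
With p_i = (n_i/n_T)P, Kp = p_G^2 / (p_D p_E).
Substituting and setting equal to 2.55 gives a polynomial in X; the root in (0,1) is X = 0.444.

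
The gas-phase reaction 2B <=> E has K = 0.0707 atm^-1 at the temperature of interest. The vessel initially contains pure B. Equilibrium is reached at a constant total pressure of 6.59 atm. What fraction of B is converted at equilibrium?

X = 0.409

Take 1 mol B as basis and let X be its fractional conversion, so ξ = 0.5X.
At extent ξ: n_B = 1 − X; n_E = 0.5X.
Summing: n_T = 1 − 0.5X.
y_i = n_i/n_T, p_i = y_i·P. K = p_E / (p_B^2).
Substituting and setting equal to 0.0707 atm^-1 gives a polynomial in X; the root in (0,1) is X = 0.409.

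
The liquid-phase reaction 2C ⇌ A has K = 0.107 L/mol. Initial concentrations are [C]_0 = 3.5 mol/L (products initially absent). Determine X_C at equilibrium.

X = 0.333

Let X = conversion of C; extent ξ = 3.5X/2 mol/L.
Concentrations: [C] = 3.5 − 3.5X; [A] = 1.75X.
K = [A] / ([C]^2).
Solving K = 0.107 for X ∈ (0,1): X = 0.333.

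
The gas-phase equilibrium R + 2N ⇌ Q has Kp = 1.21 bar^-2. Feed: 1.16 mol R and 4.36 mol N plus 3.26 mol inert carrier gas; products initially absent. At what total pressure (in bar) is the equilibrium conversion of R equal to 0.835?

P = 5.78 bar

Let X = conversion of R (basis 1.16 mol R); extent of reaction ξ = 1.16X.
Mole table: n_R = 1.16 − 1.16X; n_N = 4.36 − 2.32X; n_Q = 1.16X; n_I = 3.26 (inert).
Total moles n_T = 8.78 − 2.32X.
Kp = p_Q / (p_R p_N^2) with p_i = (n_i/n_T)·P.
At X = 0.835: the mole-fraction product g(X) = Π y_i^ν_i = 40.37. Since Kp = g(X)·P^{-2}, P = (g/Kp)^(1/2) = (40.37/1.21)^(1/2) = 5.78 bar.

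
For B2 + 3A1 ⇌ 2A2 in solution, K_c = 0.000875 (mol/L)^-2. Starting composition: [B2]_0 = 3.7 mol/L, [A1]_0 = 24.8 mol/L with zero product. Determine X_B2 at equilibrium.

Let X = conversion of B2; extent ξ = 3.7·X mol/L.
Concentrations: [B2] = 3.7 − 3.7X; [A1] = 24.8 − 11.1X; [A2] = 7.4X.
K_c = [A2]^2 / ([B2] [A1]^3).
Equating to 0.000875 (mol/L)^-2: the physical root is X = 0.478.

X = 0.478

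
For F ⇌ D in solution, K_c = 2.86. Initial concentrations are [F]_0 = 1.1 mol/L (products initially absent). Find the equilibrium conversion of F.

Let X = conversion of F; extent ξ = 1.1·X mol/L.
Concentrations: [F] = 1.1 − 1.1X; [D] = 1.1X.
K_c = [D] / ([F]).
Setting equal to 2.86 and solving for X on (0,1) gives X = 0.741.

X = 0.741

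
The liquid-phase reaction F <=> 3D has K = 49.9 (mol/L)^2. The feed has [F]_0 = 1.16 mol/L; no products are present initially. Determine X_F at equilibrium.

Let X = conversion of F; extent ξ = 1.16·X mol/L.
Concentrations: [F] = 1.16 − 1.16X; [D] = 3.48X.
K = [D]^3 / ([F]).
Equating to 49.9 (mol/L)^2: the physical root is X = 0.724.

X = 0.724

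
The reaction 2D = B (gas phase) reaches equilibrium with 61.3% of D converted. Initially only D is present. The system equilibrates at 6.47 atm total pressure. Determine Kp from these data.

Take 1 mol D as basis and let X be its fractional conversion, so ξ = 0.5X.
Mole table: n_D = 1 − X; n_B = 0.5X.
n_T = Σnᵢ = 1 − 0.5X.
At X = 0.613: n_D = 0.387, n_B = 0.306, n_T = 0.694.
p_i = (n_i/n_T)·P. Kp = p_B / (p_D^2) = 0.219 atm^-1.

Kp = 0.219 atm^-1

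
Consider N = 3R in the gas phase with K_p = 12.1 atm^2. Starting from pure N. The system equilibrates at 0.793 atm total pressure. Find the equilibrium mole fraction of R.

Take 1 mol N as basis and let X be its fractional conversion, so ξ = X.
Mole table: n_N = 1 − X; n_R = 3X.
Total moles n_T = 1 + 2X.
y_i = n_i/n_T, p_i = y_i·P. K_p = p_R^3 / (p_N).
Substituting and setting equal to 12.1 atm^2 gives a polynomial in X; the root in (0,1) is X = 0.876.
Then n_R = 2.63, n_T = 2.75, so y_R = 0.955.

y_R = 0.955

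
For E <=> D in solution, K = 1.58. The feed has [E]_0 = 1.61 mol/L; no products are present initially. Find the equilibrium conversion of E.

X = 0.612

Let X = conversion of E; extent ξ = 1.61·X mol/L.
Concentrations: [E] = 1.61 − 1.61X; [D] = 1.61X.
K = [D] / ([E]).
Setting equal to 1.58 and solving for X on (0,1) gives X = 0.612.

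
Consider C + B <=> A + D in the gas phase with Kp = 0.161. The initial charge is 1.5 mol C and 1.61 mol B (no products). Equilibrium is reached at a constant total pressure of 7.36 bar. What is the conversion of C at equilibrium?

Let X = conversion of C (basis 1.5 mol C); extent of reaction ξ = 1.5X.
At extent ξ: n_C = 1.5 − 1.5X; n_B = 1.61 − 1.5X; n_A = 1.5X; n_D = 1.5X.
Since Δν = 0, n_T = 3.11 throughout.
y_i = n_i/n_T, p_i = y_i·P. Kp = p_A p_D / (p_C p_B).
Equating to 0.161 and solving on 0 < X < 1: X = 0.297.

X = 0.297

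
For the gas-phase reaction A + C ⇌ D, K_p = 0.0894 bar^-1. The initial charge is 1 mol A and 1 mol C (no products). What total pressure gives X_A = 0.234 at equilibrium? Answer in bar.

P = 7.88 bar

Let X = conversion of A (basis 1 mol A); extent of reaction ξ = X.
At extent ξ: n_A = 1 − X; n_C = 1 − X; n_D = X.
n_T = Σnᵢ = 2 − X.
K_p = p_D / (p_A p_C) with p_i = (n_i/n_T)·P.
At X = 0.234: the mole-fraction product g(X) = Π y_i^ν_i = 0.7043. Since K_p = g(X)·P^{-1}, P = (g/K_p)^(1/1) = (0.7043/0.0894)^(1/1) = 7.88 bar.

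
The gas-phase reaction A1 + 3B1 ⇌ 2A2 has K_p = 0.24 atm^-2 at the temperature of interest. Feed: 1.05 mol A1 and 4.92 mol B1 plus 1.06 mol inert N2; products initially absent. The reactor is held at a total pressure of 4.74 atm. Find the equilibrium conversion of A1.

X = 0.621

Take 1.05 mol A1 as basis and let X be its fractional conversion, so ξ = 1.05X.
Moles: n_A1 = 1.05 − 1.05X; n_B1 = 4.92 − 3.15X; n_A2 = 2.1X; n_I = 1.06 (inert).
Summing: n_T = 7.03 − 2.1X.
y_i = n_i/n_T, p_i = y_i·P. K_p = p_A2^2 / (p_A1 p_B1^3).
Substituting and setting equal to 0.24 atm^-2 gives a polynomial in X; the root in (0,1) is X = 0.621.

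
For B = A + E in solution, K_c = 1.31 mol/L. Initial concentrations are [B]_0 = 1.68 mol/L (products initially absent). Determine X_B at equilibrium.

X = 0.575

Let X = conversion of B; extent ξ = 1.68·X mol/L.
Concentrations: [B] = 1.68 − 1.68X; [A] = 1.68X; [E] = 1.68X.
K_c = [A] [E] / ([B]).
This equals 1.31 at X = 0.575 (the root in 0 < X < 1).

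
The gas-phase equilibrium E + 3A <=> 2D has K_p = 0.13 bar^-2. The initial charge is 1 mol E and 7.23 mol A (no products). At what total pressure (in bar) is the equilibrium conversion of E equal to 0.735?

Let X = conversion of E (basis 1 mol E); extent of reaction ξ = X.
Species balance: n_E = 1 − X; n_A = 7.23 − 3X; n_D = 2X.
Summing: n_T = 8.23 − 2X.
K_p = p_D^2 / (p_E p_A^3) with p_i = (n_i/n_T)·P.
At X = 0.735: the mole-fraction product g(X) = Π y_i^ν_i = 2.937. Since K_p = g(X)·P^{-2}, P = (g/K_p)^(1/2) = (2.937/0.13)^(1/2) = 4.75 bar.

P = 4.75 bar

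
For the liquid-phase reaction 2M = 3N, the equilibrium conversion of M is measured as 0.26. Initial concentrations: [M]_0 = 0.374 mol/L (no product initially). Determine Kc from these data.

Let X = conversion of M.
Concentrations: [M] = 0.374 − 0.374X; [N] = 0.561X.
At X = 0.26: [M] = 0.277, [N] = 0.146.
Kc = [N]^3 / ([M]^2) = 0.0405 mol/L.

Kc = 0.0405 mol/L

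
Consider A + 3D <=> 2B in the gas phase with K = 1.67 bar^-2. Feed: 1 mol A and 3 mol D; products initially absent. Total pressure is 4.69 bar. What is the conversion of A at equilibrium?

X = 0.664

Let X = conversion of A (basis 1 mol A); extent of reaction ξ = X.
Moles: n_A = 1 − X; n_D = 3 − 3X; n_B = 2X.
Summing: n_T = 4 − 2X.
With p_i = (n_i/n_T)P, K = p_B^2 / (p_A p_D^3).
Setting this equal to 1.67 bar^-2 and taking the physical root (0 < X < 1) gives X = 0.664.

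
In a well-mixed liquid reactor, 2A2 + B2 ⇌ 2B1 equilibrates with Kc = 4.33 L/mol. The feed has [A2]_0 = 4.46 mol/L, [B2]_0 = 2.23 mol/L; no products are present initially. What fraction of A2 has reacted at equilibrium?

X = 0.648

Let X = conversion of A2; extent ξ = 4.46X/2 mol/L.
Concentrations: [A2] = 4.46 − 4.46X; [B2] = 2.23 − 2.23X; [B1] = 4.46X.
Kc = [B1]^2 / ([A2]^2 [B2]).
Solving Kc = 4.33 for X ∈ (0,1): X = 0.648.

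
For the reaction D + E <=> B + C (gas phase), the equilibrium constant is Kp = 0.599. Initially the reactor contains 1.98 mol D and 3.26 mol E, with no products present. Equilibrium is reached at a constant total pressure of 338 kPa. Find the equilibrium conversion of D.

Let X = conversion of D (basis 1.98 mol D); extent of reaction ξ = 1.98X.
Species balance: n_D = 1.98 − 1.98X; n_E = 3.26 − 1.98X; n_B = 1.98X; n_C = 1.98X.
Total moles n_T = 5.24 (Δν = 0, constant).
With p_i = (n_i/n_T)P, Kp = p_B p_C / (p_D p_E).
This yields a degree-2 equation in X; solving on (0,1), X = 0.547.

X = 0.547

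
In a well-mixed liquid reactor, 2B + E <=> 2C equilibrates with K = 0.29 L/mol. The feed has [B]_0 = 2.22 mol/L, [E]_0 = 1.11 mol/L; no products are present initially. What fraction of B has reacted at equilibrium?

X = 0.319

Let X = conversion of B; extent ξ = 2.22X/2 mol/L.
Concentrations: [B] = 2.22 − 2.22X; [E] = 1.11 − 1.11X; [C] = 2.22X.
K = [C]^2 / ([B]^2 [E]).
Equating to 0.29 L/mol: the physical root is X = 0.319.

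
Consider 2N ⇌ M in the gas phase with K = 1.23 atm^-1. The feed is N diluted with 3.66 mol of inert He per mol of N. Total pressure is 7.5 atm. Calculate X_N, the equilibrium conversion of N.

X = 0.618

Let X = conversion of N (basis 1 mol N); extent of reaction ξ = 0.5X.
Mole table: n_N = 1 − X; n_M = 0.5X; n_I = 3.66 (inert).
Total moles n_T = 4.66 − 0.5X.
With p_i = (n_i/n_T)P, K = p_M / (p_N^2).
This yields a degree-2 equation in X; solving on (0,1), X = 0.618.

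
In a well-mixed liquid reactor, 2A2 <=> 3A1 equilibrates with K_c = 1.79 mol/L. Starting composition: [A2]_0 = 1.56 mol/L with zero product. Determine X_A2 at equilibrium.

Let X = conversion of A2; extent ξ = 1.56X/2 mol/L.
Concentrations: [A2] = 1.56 − 1.56X; [A1] = 2.34X.
K_c = [A1]^3 / ([A2]^2).
Solving K_c = 1.79 for X ∈ (0,1): X = 0.462.

X = 0.462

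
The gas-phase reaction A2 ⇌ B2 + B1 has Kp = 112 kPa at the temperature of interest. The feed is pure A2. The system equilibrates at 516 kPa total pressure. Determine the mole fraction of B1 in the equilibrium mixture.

Basis: 1 mol A2 initially; let X = conversion of A2. Extent ξ = X.
Mole table: n_A2 = 1 − X; n_B2 = X; n_B1 = X.
Summing: n_T = 1 + X.
With p_i = (n_i/n_T)P, Kp = p_B2 p_B1 / (p_A2).
Setting this equal to 112 kPa and taking the physical root (0 < X < 1) gives X = 0.422.
Then n_B1 = 0.422, n_T = 1.42, so y_B1 = 0.297.

y_B1 = 0.297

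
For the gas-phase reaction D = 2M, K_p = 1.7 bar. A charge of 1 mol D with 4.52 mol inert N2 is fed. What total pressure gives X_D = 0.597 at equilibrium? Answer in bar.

P = 2.94 bar

Basis: 1 mol D initially; let X = conversion of D. Extent ξ = X.
At extent ξ: n_D = 1 − X; n_M = 2X; n_I = 4.52 (inert).
n_T = Σnᵢ = 5.52 + X.
K_p = p_M^2 / (p_D) with p_i = (n_i/n_T)·P.
At X = 0.597: the mole-fraction product g(X) = Π y_i^ν_i = 0.5783. Since K_p = g(X)·P^{1}, P = (K_p/g)^(1/1) = (1.7/0.5783)^(1/1) = 2.94 bar.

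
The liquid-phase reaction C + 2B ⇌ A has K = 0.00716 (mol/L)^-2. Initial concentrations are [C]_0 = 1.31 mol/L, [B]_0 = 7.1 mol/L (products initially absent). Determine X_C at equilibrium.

Let X = conversion of C; extent ξ = 1.31·X mol/L.
Concentrations: [C] = 1.31 − 1.31X; [B] = 7.1 − 2.62X; [A] = 1.31X.
K = [A] / ([C] [B]^2).
Equating to 0.00716 (mol/L)^-2: the physical root is X = 0.232.

X = 0.232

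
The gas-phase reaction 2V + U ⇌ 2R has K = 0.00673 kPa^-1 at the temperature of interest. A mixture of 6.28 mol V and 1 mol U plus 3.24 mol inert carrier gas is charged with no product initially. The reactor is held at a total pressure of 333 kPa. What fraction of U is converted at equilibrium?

X = 0.673

Let X = conversion of U (basis 1 mol U); extent of reaction ξ = X.
Species balance: n_V = 6.28 − 2X; n_U = 1 − X; n_R = 2X; n_I = 3.24 (inert).
Summing: n_T = 10.5 − X.
Mole fractions y_i = n_i/n_T; K = p_R^2 / (p_V^2 p_U) with p_i = y_i·P.
This yields a degree-3 equation in X; solving on (0,1), X = 0.673.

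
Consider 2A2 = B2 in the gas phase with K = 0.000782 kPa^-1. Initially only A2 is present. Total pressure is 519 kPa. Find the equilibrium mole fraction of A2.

y_A2 = 0.763

Let X = conversion of A2 (basis 1 mol A2); extent of reaction ξ = 0.5X.
Species balance: n_A2 = 1 − X; n_B2 = 0.5X.
Total moles n_T = 1 − 0.5X.
With p_i = (n_i/n_T)P, K = p_B2 / (p_A2^2).
Setting this equal to 0.000782 kPa^-1 and taking the physical root (0 < X < 1) gives X = 0.383.
Then n_A2 = 0.617, n_T = 0.809, so y_A2 = 0.763.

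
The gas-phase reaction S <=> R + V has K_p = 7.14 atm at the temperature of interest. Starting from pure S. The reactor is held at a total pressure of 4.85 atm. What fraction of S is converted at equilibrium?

X = 0.772

Basis: 1 mol S initially; let X = conversion of S. Extent ξ = X.
Moles: n_S = 1 − X; n_R = X; n_V = X.
Total moles n_T = 1 + X.
Mole fractions y_i = n_i/n_T; K_p = p_R p_V / (p_S) with p_i = y_i·P.
Substituting and setting equal to 7.14 atm gives a polynomial in X; the root in (0,1) is X = 0.772.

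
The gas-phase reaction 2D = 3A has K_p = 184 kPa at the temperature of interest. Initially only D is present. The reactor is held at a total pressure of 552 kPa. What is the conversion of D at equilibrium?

Basis: 1 mol D initially; let X = conversion of D. Extent ξ = 0.5X.
Mole table: n_D = 1 − X; n_A = 1.5X.
Summing: n_T = 1 + 0.5X.
y_i = n_i/n_T, p_i = y_i·P. K_p = p_A^3 / (p_D^2).
Equating to 184 kPa and solving on 0 < X < 1: X = 0.362.

X = 0.362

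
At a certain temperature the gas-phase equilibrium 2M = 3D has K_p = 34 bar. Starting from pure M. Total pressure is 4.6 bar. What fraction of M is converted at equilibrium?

X = 0.676

Let X = conversion of M (basis 1 mol M); extent of reaction ξ = 0.5X.
Mole table: n_M = 1 − X; n_D = 1.5X.
Summing: n_T = 1 + 0.5X.
y_i = n_i/n_T, p_i = y_i·P. K_p = p_D^3 / (p_M^2).
Setting this equal to 34 bar and taking the physical root (0 < X < 1) gives X = 0.676.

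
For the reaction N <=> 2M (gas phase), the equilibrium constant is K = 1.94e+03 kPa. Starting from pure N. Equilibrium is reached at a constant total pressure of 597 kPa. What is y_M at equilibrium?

y_M = 0.802

Take 1 mol N as basis and let X be its fractional conversion, so ξ = X.
Mole table: n_N = 1 − X; n_M = 2X.
n_T = Σnᵢ = 1 + X.
With p_i = (n_i/n_T)P, K = p_M^2 / (p_N).
This yields a degree-2 equation in X; solving on (0,1), X = 0.670.
Then n_M = 1.34, n_T = 1.67, so y_M = 0.802.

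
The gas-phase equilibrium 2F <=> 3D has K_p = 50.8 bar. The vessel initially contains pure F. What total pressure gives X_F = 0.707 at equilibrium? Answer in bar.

Take 1 mol F as basis and let X be its fractional conversion, so ξ = 0.5X.
Moles: n_F = 1 − X; n_D = 1.5X.
Total moles n_T = 1 + 0.5X.
K_p = p_D^3 / (p_F^2) with p_i = (n_i/n_T)·P.
At X = 0.707: the mole-fraction product g(X) = Π y_i^ν_i = 10.26. Since K_p = g(X)·P^{1}, P = (K_p/g)^(1/1) = (50.8/10.26)^(1/1) = 4.95 bar.

P = 4.95 bar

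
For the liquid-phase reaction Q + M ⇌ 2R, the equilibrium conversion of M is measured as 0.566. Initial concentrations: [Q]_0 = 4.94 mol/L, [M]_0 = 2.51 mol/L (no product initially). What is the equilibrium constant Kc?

Let X = conversion of M.
Concentrations: [Q] = 4.94 − 2.51X; [M] = 2.51 − 2.51X; [R] = 5.02X.
At X = 0.566: [Q] = 3.52, [M] = 1.09, [R] = 2.84.
Kc = [R]^2 / ([Q] [M]) = 2.11.

Kc = 2.11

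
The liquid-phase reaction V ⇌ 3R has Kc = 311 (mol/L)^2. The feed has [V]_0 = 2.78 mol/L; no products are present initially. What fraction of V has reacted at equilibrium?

Let X = conversion of V; extent ξ = 2.78·X mol/L.
Concentrations: [V] = 2.78 − 2.78X; [R] = 8.34X.
Kc = [R]^3 / ([V]).
This equals 311 at X = 0.734 (the root in 0 < X < 1).

X = 0.734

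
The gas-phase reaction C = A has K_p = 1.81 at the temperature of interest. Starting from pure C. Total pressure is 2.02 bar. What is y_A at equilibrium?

y_A = 0.644

Let X = conversion of C (basis 1 mol C); extent of reaction ξ = X.
Species balance: n_C = 1 − X; n_A = X.
Since Δν = 0, n_T = 1 throughout.
y_i = n_i/n_T, p_i = y_i·P. K_p = p_A / (p_C).
This yields a degree-1 equation in X; solving on (0,1), X = 0.644.
Then n_A = 0.644, n_T = 1, so y_A = 0.644.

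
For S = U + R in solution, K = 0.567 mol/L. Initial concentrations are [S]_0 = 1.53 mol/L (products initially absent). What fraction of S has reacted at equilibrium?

X = 0.451

Let X = conversion of S; extent ξ = 1.53·X mol/L.
Concentrations: [S] = 1.53 − 1.53X; [U] = 1.53X; [R] = 1.53X.
K = [U] [R] / ([S]).
Setting equal to 0.567 and solving for X on (0,1) gives X = 0.451.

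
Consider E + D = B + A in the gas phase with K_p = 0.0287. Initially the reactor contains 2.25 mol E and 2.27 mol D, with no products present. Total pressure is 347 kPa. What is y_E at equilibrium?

y_E = 0.425

Let X = conversion of E (basis 2.25 mol E); extent of reaction ξ = 2.25X.
Mole table: n_E = 2.25 − 2.25X; n_D = 2.27 − 2.25X; n_B = 2.25X; n_A = 2.25X.
Since Δν = 0, n_T = 4.52 throughout.
Mole fractions y_i = n_i/n_T; K_p = p_B p_A / (p_E p_D) with p_i = y_i·P.
Setting this equal to 0.0287 and taking the physical root (0 < X < 1) gives X = 0.146.
Then n_E = 1.92, n_T = 4.52, so y_E = 0.425.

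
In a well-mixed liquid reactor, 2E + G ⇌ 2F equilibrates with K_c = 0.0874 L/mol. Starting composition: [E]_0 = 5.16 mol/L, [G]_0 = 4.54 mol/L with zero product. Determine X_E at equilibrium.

Let X = conversion of E; extent ξ = 5.16X/2 mol/L.
Concentrations: [E] = 5.16 − 5.16X; [G] = 4.54 − 2.58X; [F] = 5.16X.
K_c = [F]^2 / ([E]^2 [G]).
Equating to 0.0874 L/mol: the physical root is X = 0.360.

X = 0.360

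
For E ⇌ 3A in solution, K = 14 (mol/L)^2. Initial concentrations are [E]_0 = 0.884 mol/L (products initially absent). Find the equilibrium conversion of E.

X = 0.628

Let X = conversion of E; extent ξ = 0.884·X mol/L.
Concentrations: [E] = 0.884 − 0.884X; [A] = 2.65X.
K = [A]^3 / ([E]).
Solving K = 14 for X ∈ (0,1): X = 0.628.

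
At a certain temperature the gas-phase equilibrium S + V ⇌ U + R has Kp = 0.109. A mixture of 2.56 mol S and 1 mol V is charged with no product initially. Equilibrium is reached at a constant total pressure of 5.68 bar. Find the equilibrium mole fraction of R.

Basis: 1 mol V initially; let X = conversion of V. Extent ξ = X.
Moles: n_S = 2.56 − X; n_V = 1 − X; n_U = X; n_R = X.
Total moles n_T = 3.56 (Δν = 0, constant).
With p_i = (n_i/n_T)P, Kp = p_U p_R / (p_S p_V).
This yields a degree-2 equation in X; solving on (0,1), X = 0.383.
Then n_R = 0.383, n_T = 3.56, so y_R = 0.108.

y_R = 0.108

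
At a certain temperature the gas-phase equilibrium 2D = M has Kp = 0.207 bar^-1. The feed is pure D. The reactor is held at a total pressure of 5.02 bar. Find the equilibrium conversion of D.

X = 0.560

Let X = conversion of D (basis 1 mol D); extent of reaction ξ = 0.5X.
Species balance: n_D = 1 − X; n_M = 0.5X.
Summing: n_T = 1 − 0.5X.
y_i = n_i/n_T, p_i = y_i·P. Kp = p_M / (p_D^2).
This yields a degree-2 equation in X; solving on (0,1), X = 0.560.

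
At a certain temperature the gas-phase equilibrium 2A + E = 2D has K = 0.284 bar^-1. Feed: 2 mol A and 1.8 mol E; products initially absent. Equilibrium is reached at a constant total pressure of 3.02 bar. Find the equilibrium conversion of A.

X = 0.374

Basis: 2 mol A initially; let X = conversion of A. Extent ξ = X.
Mole table: n_A = 2 − 2X; n_E = 1.8 − X; n_D = 2X.
Summing: n_T = 3.8 − X.
Mole fractions y_i = n_i/n_T; K = p_D^2 / (p_A^2 p_E) with p_i = y_i·P.
Setting this equal to 0.284 bar^-1 and taking the physical root (0 < X < 1) gives X = 0.374.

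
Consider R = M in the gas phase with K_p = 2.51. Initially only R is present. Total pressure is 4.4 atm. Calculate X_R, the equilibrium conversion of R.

X = 0.715

Let X = conversion of R (basis 1 mol R); extent of reaction ξ = X.
At extent ξ: n_R = 1 − X; n_M = X.
Since Δν = 0, n_T = 1 throughout.
With p_i = (n_i/n_T)P, K_p = p_M / (p_R).
Substituting and setting equal to 2.51 gives a polynomial in X; the root in (0,1) is X = 0.715.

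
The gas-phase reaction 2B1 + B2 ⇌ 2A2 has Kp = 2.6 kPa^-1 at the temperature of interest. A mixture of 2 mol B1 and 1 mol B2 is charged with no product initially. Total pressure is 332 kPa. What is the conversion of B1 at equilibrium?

X = 0.876

Let X = conversion of B1 (basis 2 mol B1); extent of reaction ξ = X.
At extent ξ: n_B1 = 2 − 2X; n_B2 = 1 − X; n_A2 = 2X.
Summing: n_T = 3 − X.
y_i = n_i/n_T, p_i = y_i·P. Kp = p_A2^2 / (p_B1^2 p_B2).
Setting this equal to 2.6 kPa^-1 and taking the physical root (0 < X < 1) gives X = 0.876.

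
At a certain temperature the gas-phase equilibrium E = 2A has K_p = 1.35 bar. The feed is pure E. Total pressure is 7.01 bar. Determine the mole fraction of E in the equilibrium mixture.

y_E = 0.647

Basis: 1 mol E initially; let X = conversion of E. Extent ξ = X.
Species balance: n_E = 1 − X; n_A = 2X.
Total moles n_T = 1 + X.
Mole fractions y_i = n_i/n_T; K_p = p_A^2 / (p_E) with p_i = y_i·P.
Substituting and setting equal to 1.35 bar gives a polynomial in X; the root in (0,1) is X = 0.214.
Then n_E = 0.786, n_T = 1.21, so y_E = 0.647.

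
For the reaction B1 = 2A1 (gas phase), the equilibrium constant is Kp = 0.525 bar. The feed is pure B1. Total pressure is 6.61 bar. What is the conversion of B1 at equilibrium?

X = 0.140

Let X = conversion of B1 (basis 1 mol B1); extent of reaction ξ = X.
At extent ξ: n_B1 = 1 − X; n_A1 = 2X.
n_T = Σnᵢ = 1 + X.
y_i = n_i/n_T, p_i = y_i·P. Kp = p_A1^2 / (p_B1).
This yields a degree-2 equation in X; solving on (0,1), X = 0.140.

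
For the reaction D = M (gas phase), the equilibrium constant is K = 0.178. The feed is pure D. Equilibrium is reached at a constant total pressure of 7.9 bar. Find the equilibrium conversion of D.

X = 0.151

Basis: 1 mol D initially; let X = conversion of D. Extent ξ = X.
Moles: n_D = 1 − X; n_M = X.
Total moles n_T = 1 (Δν = 0, constant).
Mole fractions y_i = n_i/n_T; K = p_M / (p_D) with p_i = y_i·P.
Setting this equal to 0.178 and taking the physical root (0 < X < 1) gives X = 0.151.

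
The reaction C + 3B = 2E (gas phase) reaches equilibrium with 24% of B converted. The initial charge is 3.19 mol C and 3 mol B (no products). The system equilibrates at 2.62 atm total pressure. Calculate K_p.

K_p = 0.0313 atm^-2

Basis: 3 mol B initially; let X = conversion of B. Extent ξ = X.
At extent ξ: n_C = 3.19 − X; n_B = 3 − 3X; n_E = 2X.
Total moles n_T = 6.19 − 2X.
At X = 0.24: n_C = 2.95, n_B = 2.28, n_E = 0.48, n_T = 5.71.
p_i = (n_i/n_T)·P. K_p = p_E^2 / (p_C p_B^3) = 0.0313 atm^-2.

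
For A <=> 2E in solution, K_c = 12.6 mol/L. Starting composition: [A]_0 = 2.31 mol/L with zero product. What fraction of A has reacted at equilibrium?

X = 0.670

Let X = conversion of A; extent ξ = 2.31·X mol/L.
Concentrations: [A] = 2.31 − 2.31X; [E] = 4.62X.
K_c = [E]^2 / ([A]).
Equating to 12.6 mol/L: the physical root is X = 0.670.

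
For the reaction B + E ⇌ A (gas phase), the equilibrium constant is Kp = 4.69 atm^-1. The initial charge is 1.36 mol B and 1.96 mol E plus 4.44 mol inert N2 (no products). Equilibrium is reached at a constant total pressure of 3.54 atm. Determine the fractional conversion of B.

X = 0.709

Let X = conversion of B (basis 1.36 mol B); extent of reaction ξ = 1.36X.
Moles: n_B = 1.36 − 1.36X; n_E = 1.96 − 1.36X; n_A = 1.36X; n_I = 4.44 (inert).
n_T = Σnᵢ = 7.76 − 1.36X.
With p_i = (n_i/n_T)P, Kp = p_A / (p_B p_E).
Setting this equal to 4.69 atm^-1 and taking the physical root (0 < X < 1) gives X = 0.709.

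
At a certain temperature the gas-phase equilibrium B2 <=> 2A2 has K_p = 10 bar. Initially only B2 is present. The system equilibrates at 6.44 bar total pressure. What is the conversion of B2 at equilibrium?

Let X = conversion of B2 (basis 1 mol B2); extent of reaction ξ = X.
Mole table: n_B2 = 1 − X; n_A2 = 2X.
n_T = Σnᵢ = 1 + X.
y_i = n_i/n_T, p_i = y_i·P. K_p = p_A2^2 / (p_B2).
This yields a degree-2 equation in X; solving on (0,1), X = 0.529.

X = 0.529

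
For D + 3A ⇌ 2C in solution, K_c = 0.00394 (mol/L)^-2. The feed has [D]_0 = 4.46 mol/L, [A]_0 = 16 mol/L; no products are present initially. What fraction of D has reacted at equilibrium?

X = 0.400

Let X = conversion of D; extent ξ = 4.46·X mol/L.
Concentrations: [D] = 4.46 − 4.46X; [A] = 16 − 13.4X; [C] = 8.92X.
K_c = [C]^2 / ([D] [A]^3).
Solving K_c = 0.00394 for X ∈ (0,1): X = 0.400.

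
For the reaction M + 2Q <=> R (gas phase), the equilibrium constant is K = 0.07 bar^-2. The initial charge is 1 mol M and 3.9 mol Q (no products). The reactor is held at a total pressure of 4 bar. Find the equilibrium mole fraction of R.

y_R = 0.095

Let X = conversion of M (basis 1 mol M); extent of reaction ξ = X.
Moles: n_M = 1 − X; n_Q = 3.9 − 2X; n_R = X.
Total moles n_T = 4.9 − 2X.
Mole fractions y_i = n_i/n_T; K = p_R / (p_M p_Q^2) with p_i = y_i·P.
Substituting and setting equal to 0.07 bar^-2 gives a polynomial in X; the root in (0,1) is X = 0.391.
Then n_R = 0.391, n_T = 4.12, so y_R = 0.095.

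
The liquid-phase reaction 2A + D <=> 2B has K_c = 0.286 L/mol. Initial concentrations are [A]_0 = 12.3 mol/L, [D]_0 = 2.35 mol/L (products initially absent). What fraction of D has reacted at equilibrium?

X = 0.755

Let X = conversion of D; extent ξ = 2.35·X mol/L.
Concentrations: [A] = 12.3 − 4.7X; [D] = 2.35 − 2.35X; [B] = 4.7X.
K_c = [B]^2 / ([A]^2 [D]).
Solving K_c = 0.286 for X ∈ (0,1): X = 0.755.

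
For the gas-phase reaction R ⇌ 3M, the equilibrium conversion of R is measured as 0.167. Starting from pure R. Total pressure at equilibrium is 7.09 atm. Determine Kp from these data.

Kp = 4.26 atm^2

Let X = conversion of R (basis 1 mol R); extent of reaction ξ = X.
Moles: n_R = 1 − X; n_M = 3X.
Total moles n_T = 1 + 2X.
At X = 0.167: n_R = 0.833, n_M = 0.501, n_T = 1.33.
p_i = (n_i/n_T)·P. Kp = p_M^3 / (p_R) = 4.26 atm^2.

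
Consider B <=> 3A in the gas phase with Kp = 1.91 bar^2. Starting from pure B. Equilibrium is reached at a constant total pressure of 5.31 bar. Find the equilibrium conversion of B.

Basis: 1 mol B initially; let X = conversion of B. Extent ξ = X.
At extent ξ: n_B = 1 − X; n_A = 3X.
Summing: n_T = 1 + 2X.
y_i = n_i/n_T, p_i = y_i·P. Kp = p_A^3 / (p_B).
This yields a degree-3 equation in X; solving on (0,1), X = 0.154.

X = 0.154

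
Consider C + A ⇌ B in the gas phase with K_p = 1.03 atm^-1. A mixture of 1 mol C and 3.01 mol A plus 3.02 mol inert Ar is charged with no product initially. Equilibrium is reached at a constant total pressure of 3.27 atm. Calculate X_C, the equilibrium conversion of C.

Basis: 1 mol C initially; let X = conversion of C. Extent ξ = X.
Species balance: n_C = 1 − X; n_A = 3.01 − X; n_B = X; n_I = 3.02 (inert).
Summing: n_T = 7.03 − X.
Mole fractions y_i = n_i/n_T; K_p = p_B / (p_C p_A) with p_i = y_i·P.
Setting this equal to 1.03 atm^-1 and taking the physical root (0 < X < 1) gives X = 0.560.

X = 0.560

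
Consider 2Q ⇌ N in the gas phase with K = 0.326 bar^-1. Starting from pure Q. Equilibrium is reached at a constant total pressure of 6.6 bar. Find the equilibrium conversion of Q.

X = 0.677

Basis: 1 mol Q initially; let X = conversion of Q. Extent ξ = 0.5X.
At extent ξ: n_Q = 1 − X; n_N = 0.5X.
Total moles n_T = 1 − 0.5X.
y_i = n_i/n_T, p_i = y_i·P. K = p_N / (p_Q^2).
This yields a degree-2 equation in X; solving on (0,1), X = 0.677.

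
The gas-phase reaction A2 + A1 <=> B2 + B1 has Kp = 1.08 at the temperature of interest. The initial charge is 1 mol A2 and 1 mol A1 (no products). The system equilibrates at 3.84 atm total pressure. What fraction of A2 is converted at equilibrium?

Take 1 mol A2 as basis and let X be its fractional conversion, so ξ = X.
Moles: n_A2 = 1 − X; n_A1 = 1 − X; n_B2 = X; n_B1 = X.
n_T stays at 2 (no change in mole number).
Mole fractions y_i = n_i/n_T; Kp = p_B2 p_B1 / (p_A2 p_A1) with p_i = y_i·P.
Substituting and setting equal to 1.08 gives a polynomial in X; the root in (0,1) is X = 0.510.

X = 0.510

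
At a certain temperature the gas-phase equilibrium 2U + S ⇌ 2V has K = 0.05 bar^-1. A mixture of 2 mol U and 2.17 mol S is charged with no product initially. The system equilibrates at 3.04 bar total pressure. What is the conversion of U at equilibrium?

Let X = conversion of U (basis 2 mol U); extent of reaction ξ = X.
Species balance: n_U = 2 − 2X; n_S = 2.17 − X; n_V = 2X.
n_T = Σnᵢ = 4.17 − X.
Mole fractions y_i = n_i/n_T; K = p_V^2 / (p_U^2 p_S) with p_i = y_i·P.
Setting this equal to 0.05 bar^-1 and taking the physical root (0 < X < 1) gives X = 0.215.

X = 0.215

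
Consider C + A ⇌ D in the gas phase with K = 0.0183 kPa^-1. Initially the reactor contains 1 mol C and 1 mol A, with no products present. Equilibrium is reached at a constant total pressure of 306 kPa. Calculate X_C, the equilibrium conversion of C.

X = 0.611

Take 1 mol C as basis and let X be its fractional conversion, so ξ = X.
Species balance: n_C = 1 − X; n_A = 1 − X; n_D = X.
n_T = Σnᵢ = 2 − X.
Mole fractions y_i = n_i/n_T; K = p_D / (p_C p_A) with p_i = y_i·P.
Substituting and setting equal to 0.0183 kPa^-1 gives a polynomial in X; the root in (0,1) is X = 0.611.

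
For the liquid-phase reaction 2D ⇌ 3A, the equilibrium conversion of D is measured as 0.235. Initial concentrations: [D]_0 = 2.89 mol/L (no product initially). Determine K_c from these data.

Let X = conversion of D.
Concentrations: [D] = 2.89 − 2.89X; [A] = 4.33X.
At X = 0.235: [D] = 2.21, [A] = 1.02.
K_c = [A]^3 / ([D]^2) = 0.216 mol/L.

K_c = 0.216 mol/L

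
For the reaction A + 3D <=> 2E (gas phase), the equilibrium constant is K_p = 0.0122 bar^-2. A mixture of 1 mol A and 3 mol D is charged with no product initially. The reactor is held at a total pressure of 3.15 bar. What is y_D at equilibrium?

Take 1 mol A as basis and let X be its fractional conversion, so ξ = X.
At extent ξ: n_A = 1 − X; n_D = 3 − 3X; n_E = 2X.
Summing: n_T = 4 − 2X.
y_i = n_i/n_T, p_i = y_i·P. K_p = p_E^2 / (p_A p_D^3).
Substituting and setting equal to 0.0122 bar^-2 gives a polynomial in X; the root in (0,1) is X = 0.170.
Then n_D = 2.49, n_T = 3.66, so y_D = 0.680.

y_D = 0.680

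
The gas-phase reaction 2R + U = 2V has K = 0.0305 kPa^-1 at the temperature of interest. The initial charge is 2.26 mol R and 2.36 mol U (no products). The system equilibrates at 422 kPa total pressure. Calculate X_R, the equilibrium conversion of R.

Let X = conversion of R (basis 2.26 mol R); extent of reaction ξ = 1.13X.
Species balance: n_R = 2.26 − 2.26X; n_U = 2.36 − 1.13X; n_V = 2.26X.
Total moles n_T = 4.62 − 1.13X.
y_i = n_i/n_T, p_i = y_i·P. K = p_V^2 / (p_R^2 p_U).
Equating to 0.0305 kPa^-1 and solving on 0 < X < 1: X = 0.697.

X = 0.697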